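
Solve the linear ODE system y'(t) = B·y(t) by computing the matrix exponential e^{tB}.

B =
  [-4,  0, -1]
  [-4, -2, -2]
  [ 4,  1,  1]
e^{tB} =
  [-2*t*exp(-2*t) + exp(-2*t), t*exp(-2*t) - exp(-t) + exp(-2*t), -exp(-t) + exp(-2*t)]
  [-4*t*exp(-2*t), 2*t*exp(-2*t) - 2*exp(-t) + 3*exp(-2*t), -2*exp(-t) + 2*exp(-2*t)]
  [4*t*exp(-2*t), -2*t*exp(-2*t) + 3*exp(-t) - 3*exp(-2*t), 3*exp(-t) - 2*exp(-2*t)]

Strategy: write B = P · J · P⁻¹ where J is a Jordan canonical form, so e^{tB} = P · e^{tJ} · P⁻¹, and e^{tJ} can be computed block-by-block.

B has Jordan form
J =
  [-2,  1,  0]
  [ 0, -2,  0]
  [ 0,  0, -1]
(up to reordering of blocks).

Per-block formulas:
  For a 1×1 block at λ = -1: exp(t · [-1]) = [e^(-1t)].
  For a 2×2 Jordan block J_2(-2): exp(t · J_2(-2)) = e^(-2t)·(I + t·N), where N is the 2×2 nilpotent shift.

After assembling e^{tJ} and conjugating by P, we get:

e^{tB} =
  [-2*t*exp(-2*t) + exp(-2*t), t*exp(-2*t) - exp(-t) + exp(-2*t), -exp(-t) + exp(-2*t)]
  [-4*t*exp(-2*t), 2*t*exp(-2*t) - 2*exp(-t) + 3*exp(-2*t), -2*exp(-t) + 2*exp(-2*t)]
  [4*t*exp(-2*t), -2*t*exp(-2*t) + 3*exp(-t) - 3*exp(-2*t), 3*exp(-t) - 2*exp(-2*t)]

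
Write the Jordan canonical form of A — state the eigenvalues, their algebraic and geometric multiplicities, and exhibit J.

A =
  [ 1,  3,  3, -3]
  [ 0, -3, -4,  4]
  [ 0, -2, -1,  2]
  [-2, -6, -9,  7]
J_3(1) ⊕ J_1(1)

The characteristic polynomial is
  det(x·I − A) = x^4 - 4*x^3 + 6*x^2 - 4*x + 1 = (x - 1)^4

Eigenvalues and multiplicities (the geometric multiplicity of λ is n − rank(A − λI), which equals the number of Jordan blocks for λ):
  λ = 1: algebraic multiplicity = 4, geometric multiplicity = 2

Determining the block sizes for each eigenvalue:
  λ = 1: with am = 4 and gm = 2, the partition is not yet determined (e.g. several partitions of 4 into 2 parts exist). Let N = A − (1)·I. Computing rank(N^1) = 2, rank(N^2) = 1, rank(N^3) = 0; the number of blocks of size ≥ j is rank(N^{j−1}) − rank(N^j), giving [2, 1, 1]. So we have 1 block(s) of size 3, 1 block(s) of size 1 → block sizes [3, 1]

Assembling the blocks gives a Jordan form
J =
  [1, 1, 0, 0]
  [0, 1, 1, 0]
  [0, 0, 1, 0]
  [0, 0, 0, 1]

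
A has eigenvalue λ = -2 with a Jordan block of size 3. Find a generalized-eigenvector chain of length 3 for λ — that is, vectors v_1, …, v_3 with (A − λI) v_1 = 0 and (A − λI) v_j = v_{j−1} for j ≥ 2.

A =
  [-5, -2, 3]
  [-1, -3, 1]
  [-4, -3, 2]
A Jordan chain for λ = -2 of length 3:
v_1 = (-1, 0, -1)ᵀ
v_2 = (-3, -1, -4)ᵀ
v_3 = (1, 0, 0)ᵀ

Let N = A − (-2)·I. We want v_3 with N^3 v_3 = 0 but N^2 v_3 ≠ 0; then v_{j-1} := N · v_j for j = 3, …, 2.

Pick v_3 = (1, 0, 0)ᵀ.
Then v_2 = N · v_3 = (-3, -1, -4)ᵀ.
Then v_1 = N · v_2 = (-1, 0, -1)ᵀ.

Sanity check: (A − (-2)·I) v_1 = (0, 0, 0)ᵀ = 0. ✓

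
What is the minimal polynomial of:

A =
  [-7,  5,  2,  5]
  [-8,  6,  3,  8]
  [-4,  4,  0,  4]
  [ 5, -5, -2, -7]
x^3 + 6*x^2 + 12*x + 8

The characteristic polynomial is χ_A(x) = (x + 2)^4, so the eigenvalues are known. The minimal polynomial is
  m_A(x) = Π_λ (x − λ)^{k_λ}
where k_λ is the size of the *largest* Jordan block for λ (equivalently, the smallest k with (A − λI)^k v = 0 for every generalised eigenvector v of λ).

  λ = -2: largest Jordan block has size 3, contributing (x + 2)^3

So m_A(x) = (x + 2)^3 = x^3 + 6*x^2 + 12*x + 8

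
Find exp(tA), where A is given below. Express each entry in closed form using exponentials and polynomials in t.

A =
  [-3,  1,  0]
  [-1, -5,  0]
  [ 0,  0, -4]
e^{tA} =
  [t*exp(-4*t) + exp(-4*t), t*exp(-4*t), 0]
  [-t*exp(-4*t), -t*exp(-4*t) + exp(-4*t), 0]
  [0, 0, exp(-4*t)]

Strategy: write A = P · J · P⁻¹ where J is a Jordan canonical form, so e^{tA} = P · e^{tJ} · P⁻¹, and e^{tJ} can be computed block-by-block.

A has Jordan form
J =
  [-4,  1,  0]
  [ 0, -4,  0]
  [ 0,  0, -4]
(up to reordering of blocks).

Per-block formulas:
  For a 1×1 block at λ = -4: exp(t · [-4]) = [e^(-4t)].
  For a 2×2 Jordan block J_2(-4): exp(t · J_2(-4)) = e^(-4t)·(I + t·N), where N is the 2×2 nilpotent shift.

After assembling e^{tJ} and conjugating by P, we get:

e^{tA} =
  [t*exp(-4*t) + exp(-4*t), t*exp(-4*t), 0]
  [-t*exp(-4*t), -t*exp(-4*t) + exp(-4*t), 0]
  [0, 0, exp(-4*t)]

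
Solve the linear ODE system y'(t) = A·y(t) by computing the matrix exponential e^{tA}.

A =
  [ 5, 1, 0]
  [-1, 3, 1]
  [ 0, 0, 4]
e^{tA} =
  [t*exp(4*t) + exp(4*t), t*exp(4*t), t^2*exp(4*t)/2]
  [-t*exp(4*t), -t*exp(4*t) + exp(4*t), -t^2*exp(4*t)/2 + t*exp(4*t)]
  [0, 0, exp(4*t)]

Strategy: write A = P · J · P⁻¹ where J is a Jordan canonical form, so e^{tA} = P · e^{tJ} · P⁻¹, and e^{tJ} can be computed block-by-block.

A has Jordan form
J =
  [4, 1, 0]
  [0, 4, 1]
  [0, 0, 4]
(up to reordering of blocks).

Per-block formulas:
  For a 3×3 Jordan block J_3(4): exp(t · J_3(4)) = e^(4t)·(I + t·N + (t^2/2)·N^2), where N is the 3×3 nilpotent shift.

After assembling e^{tJ} and conjugating by P, we get:

e^{tA} =
  [t*exp(4*t) + exp(4*t), t*exp(4*t), t^2*exp(4*t)/2]
  [-t*exp(4*t), -t*exp(4*t) + exp(4*t), -t^2*exp(4*t)/2 + t*exp(4*t)]
  [0, 0, exp(4*t)]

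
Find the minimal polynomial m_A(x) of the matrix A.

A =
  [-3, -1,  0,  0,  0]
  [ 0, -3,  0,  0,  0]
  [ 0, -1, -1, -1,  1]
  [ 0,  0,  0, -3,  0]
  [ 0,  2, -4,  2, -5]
x^2 + 6*x + 9

The characteristic polynomial is χ_A(x) = (x + 3)^5, so the eigenvalues are known. The minimal polynomial is
  m_A(x) = Π_λ (x − λ)^{k_λ}
where k_λ is the size of the *largest* Jordan block for λ (equivalently, the smallest k with (A − λI)^k v = 0 for every generalised eigenvector v of λ).

  λ = -3: largest Jordan block has size 2, contributing (x + 3)^2

So m_A(x) = (x + 3)^2 = x^2 + 6*x + 9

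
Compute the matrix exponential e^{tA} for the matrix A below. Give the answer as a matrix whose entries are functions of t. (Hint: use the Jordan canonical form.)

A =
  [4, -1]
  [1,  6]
e^{tA} =
  [-t*exp(5*t) + exp(5*t), -t*exp(5*t)]
  [t*exp(5*t), t*exp(5*t) + exp(5*t)]

Strategy: write A = P · J · P⁻¹ where J is a Jordan canonical form, so e^{tA} = P · e^{tJ} · P⁻¹, and e^{tJ} can be computed block-by-block.

A has Jordan form
J =
  [5, 1]
  [0, 5]
(up to reordering of blocks).

Per-block formulas:
  For a 2×2 Jordan block J_2(5): exp(t · J_2(5)) = e^(5t)·(I + t·N), where N is the 2×2 nilpotent shift.

After assembling e^{tJ} and conjugating by P, we get:

e^{tA} =
  [-t*exp(5*t) + exp(5*t), -t*exp(5*t)]
  [t*exp(5*t), t*exp(5*t) + exp(5*t)]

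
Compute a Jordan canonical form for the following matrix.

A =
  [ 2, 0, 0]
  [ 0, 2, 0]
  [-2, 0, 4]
J_1(2) ⊕ J_1(2) ⊕ J_1(4)

The characteristic polynomial is
  det(x·I − A) = x^3 - 8*x^2 + 20*x - 16 = (x - 4)*(x - 2)^2

Eigenvalues and multiplicities (the geometric multiplicity of λ is n − rank(A − λI), which equals the number of Jordan blocks for λ):
  λ = 2: algebraic multiplicity = 2, geometric multiplicity = 2
  λ = 4: algebraic multiplicity = 1, geometric multiplicity = 1

Determining the block sizes for each eigenvalue:
  λ = 2: gm = am = 2, so every block has size 1 → block sizes [1, 1]
  λ = 4: one block (gm = 1), so the single block has size am = 1 → block sizes [1]

Assembling the blocks gives a Jordan form
J =
  [2, 0, 0]
  [0, 2, 0]
  [0, 0, 4]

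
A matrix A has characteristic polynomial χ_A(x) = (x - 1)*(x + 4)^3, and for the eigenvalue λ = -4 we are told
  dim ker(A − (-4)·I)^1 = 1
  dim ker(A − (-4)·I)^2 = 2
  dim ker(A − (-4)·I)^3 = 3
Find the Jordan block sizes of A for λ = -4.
Block sizes for λ = -4: [3]

From the dimensions of kernels of powers, the number of Jordan blocks of size at least j is d_j − d_{j−1} where d_j = dim ker(N^j) (with d_0 = 0). Computing the differences gives [1, 1, 1].
The number of blocks of size exactly k is (#blocks of size ≥ k) − (#blocks of size ≥ k + 1), so the partition is: 1 block(s) of size 3.
In nonincreasing order the block sizes are [3].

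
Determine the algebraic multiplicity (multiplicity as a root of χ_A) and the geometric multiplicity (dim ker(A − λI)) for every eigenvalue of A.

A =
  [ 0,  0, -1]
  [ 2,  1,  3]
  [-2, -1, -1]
λ = 0: alg = 3, geom = 1

Step 1 — factor the characteristic polynomial to read off the algebraic multiplicities:
  χ_A(x) = x^3

Step 2 — compute geometric multiplicities via the rank-nullity identity g(λ) = n − rank(A − λI):
  rank(A − (0)·I) = 2, so dim ker(A − (0)·I) = n − 2 = 1

Summary:
  λ = 0: algebraic multiplicity = 3, geometric multiplicity = 1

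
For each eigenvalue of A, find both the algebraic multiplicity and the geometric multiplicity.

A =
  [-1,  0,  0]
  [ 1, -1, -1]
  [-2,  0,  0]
λ = -1: alg = 2, geom = 1; λ = 0: alg = 1, geom = 1

Step 1 — factor the characteristic polynomial to read off the algebraic multiplicities:
  χ_A(x) = x*(x + 1)^2

Step 2 — compute geometric multiplicities via the rank-nullity identity g(λ) = n − rank(A − λI):
  rank(A − (-1)·I) = 2, so dim ker(A − (-1)·I) = n − 2 = 1
  rank(A − (0)·I) = 2, so dim ker(A − (0)·I) = n − 2 = 1

Summary:
  λ = -1: algebraic multiplicity = 2, geometric multiplicity = 1
  λ = 0: algebraic multiplicity = 1, geometric multiplicity = 1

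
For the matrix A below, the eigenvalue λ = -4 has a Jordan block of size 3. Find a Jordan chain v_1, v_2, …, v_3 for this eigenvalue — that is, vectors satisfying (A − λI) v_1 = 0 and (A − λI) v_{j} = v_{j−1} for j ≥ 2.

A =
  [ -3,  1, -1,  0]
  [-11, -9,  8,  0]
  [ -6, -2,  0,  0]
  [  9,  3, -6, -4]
A Jordan chain for λ = -4 of length 3:
v_1 = (-4, -4, -8, 12)ᵀ
v_2 = (1, -11, -6, 9)ᵀ
v_3 = (1, 0, 0, 0)ᵀ

Let N = A − (-4)·I. We want v_3 with N^3 v_3 = 0 but N^2 v_3 ≠ 0; then v_{j-1} := N · v_j for j = 3, …, 2.

Pick v_3 = (1, 0, 0, 0)ᵀ.
Then v_2 = N · v_3 = (1, -11, -6, 9)ᵀ.
Then v_1 = N · v_2 = (-4, -4, -8, 12)ᵀ.

Sanity check: (A − (-4)·I) v_1 = (0, 0, 0, 0)ᵀ = 0. ✓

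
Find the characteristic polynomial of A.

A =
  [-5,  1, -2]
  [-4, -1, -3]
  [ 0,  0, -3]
x^3 + 9*x^2 + 27*x + 27

Expanding det(x·I − A) (e.g. by cofactor expansion or by noting that A is similar to its Jordan form J, which has the same characteristic polynomial as A) gives
  χ_A(x) = x^3 + 9*x^2 + 27*x + 27
which factors as (x + 3)^3. The eigenvalues (with algebraic multiplicities) are λ = -3 with multiplicity 3.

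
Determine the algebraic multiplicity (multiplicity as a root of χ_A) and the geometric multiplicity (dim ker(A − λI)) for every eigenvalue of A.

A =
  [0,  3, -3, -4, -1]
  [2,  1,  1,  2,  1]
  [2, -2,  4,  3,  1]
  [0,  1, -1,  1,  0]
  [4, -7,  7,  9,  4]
λ = 2: alg = 5, geom = 3

Step 1 — factor the characteristic polynomial to read off the algebraic multiplicities:
  χ_A(x) = (x - 2)^5

Step 2 — compute geometric multiplicities via the rank-nullity identity g(λ) = n − rank(A − λI):
  rank(A − (2)·I) = 2, so dim ker(A − (2)·I) = n − 2 = 3

Summary:
  λ = 2: algebraic multiplicity = 5, geometric multiplicity = 3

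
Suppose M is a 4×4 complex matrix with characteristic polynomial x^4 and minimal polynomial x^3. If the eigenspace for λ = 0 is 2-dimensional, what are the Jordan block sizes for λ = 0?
Block sizes for λ = 0: [3, 1]

Step 1 — from the characteristic polynomial, algebraic multiplicity of λ = 0 is 4. From dim ker(M − (0)·I) = 2, there are exactly 2 Jordan blocks for λ = 0.
Step 2 — from the minimal polynomial, the factor (x − 0)^3 tells us the largest block for λ = 0 has size 3.
Step 3 — with total size 4, 2 blocks, and largest block 3, the block sizes (in nonincreasing order) are [3, 1].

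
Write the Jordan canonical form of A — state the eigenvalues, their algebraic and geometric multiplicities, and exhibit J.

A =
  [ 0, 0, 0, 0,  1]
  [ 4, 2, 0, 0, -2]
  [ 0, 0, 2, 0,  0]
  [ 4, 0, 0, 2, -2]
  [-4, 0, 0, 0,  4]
J_2(2) ⊕ J_1(2) ⊕ J_1(2) ⊕ J_1(2)

The characteristic polynomial is
  det(x·I − A) = x^5 - 10*x^4 + 40*x^3 - 80*x^2 + 80*x - 32 = (x - 2)^5

Eigenvalues and multiplicities (the geometric multiplicity of λ is n − rank(A − λI), which equals the number of Jordan blocks for λ):
  λ = 2: algebraic multiplicity = 5, geometric multiplicity = 4

Determining the block sizes for each eigenvalue:
  λ = 2: 4 blocks summing to 5 forces exactly one block of size 2 and the rest size 1 → block sizes [2, 1, 1, 1]

Assembling the blocks gives a Jordan form
J =
  [2, 1, 0, 0, 0]
  [0, 2, 0, 0, 0]
  [0, 0, 2, 0, 0]
  [0, 0, 0, 2, 0]
  [0, 0, 0, 0, 2]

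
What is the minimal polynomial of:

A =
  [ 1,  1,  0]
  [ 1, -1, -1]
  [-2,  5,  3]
x^3 - 3*x^2 + 3*x - 1

The characteristic polynomial is χ_A(x) = (x - 1)^3, so the eigenvalues are known. The minimal polynomial is
  m_A(x) = Π_λ (x − λ)^{k_λ}
where k_λ is the size of the *largest* Jordan block for λ (equivalently, the smallest k with (A − λI)^k v = 0 for every generalised eigenvector v of λ).

  λ = 1: largest Jordan block has size 3, contributing (x − 1)^3

So m_A(x) = (x - 1)^3 = x^3 - 3*x^2 + 3*x - 1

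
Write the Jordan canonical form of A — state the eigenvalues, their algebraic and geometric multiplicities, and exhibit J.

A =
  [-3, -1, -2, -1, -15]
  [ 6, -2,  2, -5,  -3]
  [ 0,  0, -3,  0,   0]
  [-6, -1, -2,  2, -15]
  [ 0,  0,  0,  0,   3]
J_2(-3) ⊕ J_1(-3) ⊕ J_1(3) ⊕ J_1(3)

The characteristic polynomial is
  det(x·I − A) = x^5 + 3*x^4 - 18*x^3 - 54*x^2 + 81*x + 243 = (x - 3)^2*(x + 3)^3

Eigenvalues and multiplicities (the geometric multiplicity of λ is n − rank(A − λI), which equals the number of Jordan blocks for λ):
  λ = -3: algebraic multiplicity = 3, geometric multiplicity = 2
  λ = 3: algebraic multiplicity = 2, geometric multiplicity = 2

Determining the block sizes for each eigenvalue:
  λ = -3: 2 blocks summing to 3 forces exactly one block of size 2 and the rest size 1 → block sizes [2, 1]
  λ = 3: gm = am = 2, so every block has size 1 → block sizes [1, 1]

Assembling the blocks gives a Jordan form
J =
  [-3,  1,  0, 0, 0]
  [ 0, -3,  0, 0, 0]
  [ 0,  0, -3, 0, 0]
  [ 0,  0,  0, 3, 0]
  [ 0,  0,  0, 0, 3]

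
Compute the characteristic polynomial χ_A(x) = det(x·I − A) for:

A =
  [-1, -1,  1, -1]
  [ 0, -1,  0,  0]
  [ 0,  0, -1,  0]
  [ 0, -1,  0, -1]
x^4 + 4*x^3 + 6*x^2 + 4*x + 1

Expanding det(x·I − A) (e.g. by cofactor expansion or by noting that A is similar to its Jordan form J, which has the same characteristic polynomial as A) gives
  χ_A(x) = x^4 + 4*x^3 + 6*x^2 + 4*x + 1
which factors as (x + 1)^4. The eigenvalues (with algebraic multiplicities) are λ = -1 with multiplicity 4.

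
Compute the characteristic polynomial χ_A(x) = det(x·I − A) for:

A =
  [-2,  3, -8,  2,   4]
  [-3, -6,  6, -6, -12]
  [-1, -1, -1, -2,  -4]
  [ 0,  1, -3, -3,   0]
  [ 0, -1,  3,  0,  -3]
x^5 + 15*x^4 + 90*x^3 + 270*x^2 + 405*x + 243

Expanding det(x·I − A) (e.g. by cofactor expansion or by noting that A is similar to its Jordan form J, which has the same characteristic polynomial as A) gives
  χ_A(x) = x^5 + 15*x^4 + 90*x^3 + 270*x^2 + 405*x + 243
which factors as (x + 3)^5. The eigenvalues (with algebraic multiplicities) are λ = -3 with multiplicity 5.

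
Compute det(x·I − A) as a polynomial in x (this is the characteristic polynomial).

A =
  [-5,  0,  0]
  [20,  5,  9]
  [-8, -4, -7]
x^3 + 7*x^2 + 11*x + 5

Expanding det(x·I − A) (e.g. by cofactor expansion or by noting that A is similar to its Jordan form J, which has the same characteristic polynomial as A) gives
  χ_A(x) = x^3 + 7*x^2 + 11*x + 5
which factors as (x + 1)^2*(x + 5). The eigenvalues (with algebraic multiplicities) are λ = -5 with multiplicity 1, λ = -1 with multiplicity 2.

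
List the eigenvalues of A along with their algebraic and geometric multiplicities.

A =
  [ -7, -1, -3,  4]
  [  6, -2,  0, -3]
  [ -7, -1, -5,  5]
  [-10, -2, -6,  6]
λ = -2: alg = 4, geom = 2

Step 1 — factor the characteristic polynomial to read off the algebraic multiplicities:
  χ_A(x) = (x + 2)^4

Step 2 — compute geometric multiplicities via the rank-nullity identity g(λ) = n − rank(A − λI):
  rank(A − (-2)·I) = 2, so dim ker(A − (-2)·I) = n − 2 = 2

Summary:
  λ = -2: algebraic multiplicity = 4, geometric multiplicity = 2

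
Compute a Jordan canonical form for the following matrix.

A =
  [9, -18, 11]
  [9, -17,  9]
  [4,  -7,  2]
J_3(-2)

The characteristic polynomial is
  det(x·I − A) = x^3 + 6*x^2 + 12*x + 8 = (x + 2)^3

Eigenvalues and multiplicities (the geometric multiplicity of λ is n − rank(A − λI), which equals the number of Jordan blocks for λ):
  λ = -2: algebraic multiplicity = 3, geometric multiplicity = 1

Determining the block sizes for each eigenvalue:
  λ = -2: one block (gm = 1), so the single block has size am = 3 → block sizes [3]

Assembling the blocks gives a Jordan form
J =
  [-2,  1,  0]
  [ 0, -2,  1]
  [ 0,  0, -2]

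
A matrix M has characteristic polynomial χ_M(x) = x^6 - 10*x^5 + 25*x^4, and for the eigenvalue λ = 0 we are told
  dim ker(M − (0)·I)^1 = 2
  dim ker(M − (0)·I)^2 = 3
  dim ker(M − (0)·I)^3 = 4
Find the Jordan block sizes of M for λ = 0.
Block sizes for λ = 0: [3, 1]

From the dimensions of kernels of powers, the number of Jordan blocks of size at least j is d_j − d_{j−1} where d_j = dim ker(N^j) (with d_0 = 0). Computing the differences gives [2, 1, 1].
The number of blocks of size exactly k is (#blocks of size ≥ k) − (#blocks of size ≥ k + 1), so the partition is: 1 block(s) of size 1, 1 block(s) of size 3.
In nonincreasing order the block sizes are [3, 1].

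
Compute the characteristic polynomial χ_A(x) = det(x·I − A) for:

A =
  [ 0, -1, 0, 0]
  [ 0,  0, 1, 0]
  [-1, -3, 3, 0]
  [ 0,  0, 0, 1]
x^4 - 4*x^3 + 6*x^2 - 4*x + 1

Expanding det(x·I − A) (e.g. by cofactor expansion or by noting that A is similar to its Jordan form J, which has the same characteristic polynomial as A) gives
  χ_A(x) = x^4 - 4*x^3 + 6*x^2 - 4*x + 1
which factors as (x - 1)^4. The eigenvalues (with algebraic multiplicities) are λ = 1 with multiplicity 4.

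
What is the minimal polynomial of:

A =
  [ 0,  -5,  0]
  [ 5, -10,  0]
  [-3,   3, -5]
x^2 + 10*x + 25

The characteristic polynomial is χ_A(x) = (x + 5)^3, so the eigenvalues are known. The minimal polynomial is
  m_A(x) = Π_λ (x − λ)^{k_λ}
where k_λ is the size of the *largest* Jordan block for λ (equivalently, the smallest k with (A − λI)^k v = 0 for every generalised eigenvector v of λ).

  λ = -5: largest Jordan block has size 2, contributing (x + 5)^2

So m_A(x) = (x + 5)^2 = x^2 + 10*x + 25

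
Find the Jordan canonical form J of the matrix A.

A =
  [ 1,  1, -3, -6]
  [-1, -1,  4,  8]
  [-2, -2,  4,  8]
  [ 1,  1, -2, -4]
J_3(0) ⊕ J_1(0)

The characteristic polynomial is
  det(x·I − A) = x^4

Eigenvalues and multiplicities (the geometric multiplicity of λ is n − rank(A − λI), which equals the number of Jordan blocks for λ):
  λ = 0: algebraic multiplicity = 4, geometric multiplicity = 2

Determining the block sizes for each eigenvalue:
  λ = 0: with am = 4 and gm = 2, the partition is not yet determined (e.g. several partitions of 4 into 2 parts exist). Let N = A − (0)·I. Computing rank(N^1) = 2, rank(N^2) = 1, rank(N^3) = 0; the number of blocks of size ≥ j is rank(N^{j−1}) − rank(N^j), giving [2, 1, 1]. So we have 1 block(s) of size 3, 1 block(s) of size 1 → block sizes [3, 1]

Assembling the blocks gives a Jordan form
J =
  [0, 1, 0, 0]
  [0, 0, 1, 0]
  [0, 0, 0, 0]
  [0, 0, 0, 0]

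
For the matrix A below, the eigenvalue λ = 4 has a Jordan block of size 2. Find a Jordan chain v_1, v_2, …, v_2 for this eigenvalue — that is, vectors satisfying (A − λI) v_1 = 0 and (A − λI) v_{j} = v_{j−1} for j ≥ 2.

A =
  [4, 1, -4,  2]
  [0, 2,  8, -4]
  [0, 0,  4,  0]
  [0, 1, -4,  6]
A Jordan chain for λ = 4 of length 2:
v_1 = (1, -2, 0, 1)ᵀ
v_2 = (0, 1, 0, 0)ᵀ

Let N = A − (4)·I. We want v_2 with N^2 v_2 = 0 but N^1 v_2 ≠ 0; then v_{j-1} := N · v_j for j = 2, …, 2.

Pick v_2 = (0, 1, 0, 0)ᵀ.
Then v_1 = N · v_2 = (1, -2, 0, 1)ᵀ.

Sanity check: (A − (4)·I) v_1 = (0, 0, 0, 0)ᵀ = 0. ✓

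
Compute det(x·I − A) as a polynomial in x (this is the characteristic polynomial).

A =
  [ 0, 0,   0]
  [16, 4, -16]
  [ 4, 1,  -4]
x^3

Expanding det(x·I − A) (e.g. by cofactor expansion or by noting that A is similar to its Jordan form J, which has the same characteristic polynomial as A) gives
  χ_A(x) = x^3
which factors as x^3. The eigenvalues (with algebraic multiplicities) are λ = 0 with multiplicity 3.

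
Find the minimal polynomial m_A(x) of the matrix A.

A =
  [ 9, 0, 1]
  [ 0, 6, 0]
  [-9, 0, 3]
x^2 - 12*x + 36

The characteristic polynomial is χ_A(x) = (x - 6)^3, so the eigenvalues are known. The minimal polynomial is
  m_A(x) = Π_λ (x − λ)^{k_λ}
where k_λ is the size of the *largest* Jordan block for λ (equivalently, the smallest k with (A − λI)^k v = 0 for every generalised eigenvector v of λ).

  λ = 6: largest Jordan block has size 2, contributing (x − 6)^2

So m_A(x) = (x - 6)^2 = x^2 - 12*x + 36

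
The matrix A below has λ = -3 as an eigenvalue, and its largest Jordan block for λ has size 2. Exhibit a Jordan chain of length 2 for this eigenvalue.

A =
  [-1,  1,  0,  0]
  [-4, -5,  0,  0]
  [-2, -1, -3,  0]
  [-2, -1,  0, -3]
A Jordan chain for λ = -3 of length 2:
v_1 = (2, -4, -2, -2)ᵀ
v_2 = (1, 0, 0, 0)ᵀ

Let N = A − (-3)·I. We want v_2 with N^2 v_2 = 0 but N^1 v_2 ≠ 0; then v_{j-1} := N · v_j for j = 2, …, 2.

Pick v_2 = (1, 0, 0, 0)ᵀ.
Then v_1 = N · v_2 = (2, -4, -2, -2)ᵀ.

Sanity check: (A − (-3)·I) v_1 = (0, 0, 0, 0)ᵀ = 0. ✓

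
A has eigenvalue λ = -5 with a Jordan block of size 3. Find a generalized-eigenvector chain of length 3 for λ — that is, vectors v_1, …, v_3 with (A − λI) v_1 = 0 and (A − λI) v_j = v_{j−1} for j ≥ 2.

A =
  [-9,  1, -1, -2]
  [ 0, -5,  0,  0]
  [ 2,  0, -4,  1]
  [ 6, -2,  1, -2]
A Jordan chain for λ = -5 of length 3:
v_1 = (2, 0, 0, -4)ᵀ
v_2 = (-4, 0, 2, 6)ᵀ
v_3 = (1, 0, 0, 0)ᵀ

Let N = A − (-5)·I. We want v_3 with N^3 v_3 = 0 but N^2 v_3 ≠ 0; then v_{j-1} := N · v_j for j = 3, …, 2.

Pick v_3 = (1, 0, 0, 0)ᵀ.
Then v_2 = N · v_3 = (-4, 0, 2, 6)ᵀ.
Then v_1 = N · v_2 = (2, 0, 0, -4)ᵀ.

Sanity check: (A − (-5)·I) v_1 = (0, 0, 0, 0)ᵀ = 0. ✓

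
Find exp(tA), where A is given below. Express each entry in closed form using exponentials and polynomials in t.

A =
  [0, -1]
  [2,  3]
e^{tA} =
  [-exp(2*t) + 2*exp(t), -exp(2*t) + exp(t)]
  [2*exp(2*t) - 2*exp(t), 2*exp(2*t) - exp(t)]

Strategy: write A = P · J · P⁻¹ where J is a Jordan canonical form, so e^{tA} = P · e^{tJ} · P⁻¹, and e^{tJ} can be computed block-by-block.

A has Jordan form
J =
  [1, 0]
  [0, 2]
(up to reordering of blocks).

Per-block formulas:
  For a 1×1 block at λ = 1: exp(t · [1]) = [e^(1t)].
  For a 1×1 block at λ = 2: exp(t · [2]) = [e^(2t)].

After assembling e^{tJ} and conjugating by P, we get:

e^{tA} =
  [-exp(2*t) + 2*exp(t), -exp(2*t) + exp(t)]
  [2*exp(2*t) - 2*exp(t), 2*exp(2*t) - exp(t)]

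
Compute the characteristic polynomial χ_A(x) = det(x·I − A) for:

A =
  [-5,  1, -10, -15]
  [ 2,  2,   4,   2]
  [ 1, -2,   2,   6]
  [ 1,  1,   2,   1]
x^4

Expanding det(x·I − A) (e.g. by cofactor expansion or by noting that A is similar to its Jordan form J, which has the same characteristic polynomial as A) gives
  χ_A(x) = x^4
which factors as x^4. The eigenvalues (with algebraic multiplicities) are λ = 0 with multiplicity 4.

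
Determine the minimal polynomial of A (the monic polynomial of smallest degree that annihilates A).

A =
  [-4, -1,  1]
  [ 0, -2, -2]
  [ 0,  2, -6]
x^2 + 8*x + 16

The characteristic polynomial is χ_A(x) = (x + 4)^3, so the eigenvalues are known. The minimal polynomial is
  m_A(x) = Π_λ (x − λ)^{k_λ}
where k_λ is the size of the *largest* Jordan block for λ (equivalently, the smallest k with (A − λI)^k v = 0 for every generalised eigenvector v of λ).

  λ = -4: largest Jordan block has size 2, contributing (x + 4)^2

So m_A(x) = (x + 4)^2 = x^2 + 8*x + 16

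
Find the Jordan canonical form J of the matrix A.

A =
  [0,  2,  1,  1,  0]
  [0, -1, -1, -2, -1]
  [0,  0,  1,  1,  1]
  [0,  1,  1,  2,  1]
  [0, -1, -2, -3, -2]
J_3(0) ⊕ J_2(0)

The characteristic polynomial is
  det(x·I − A) = x^5

Eigenvalues and multiplicities (the geometric multiplicity of λ is n − rank(A − λI), which equals the number of Jordan blocks for λ):
  λ = 0: algebraic multiplicity = 5, geometric multiplicity = 2

Determining the block sizes for each eigenvalue:
  λ = 0: with am = 5 and gm = 2, the partition is not yet determined (e.g. several partitions of 5 into 2 parts exist). Let N = A − (0)·I. Computing rank(N^1) = 3, rank(N^2) = 1, rank(N^3) = 0; the number of blocks of size ≥ j is rank(N^{j−1}) − rank(N^j), giving [2, 2, 1]. So we have 1 block(s) of size 3, 1 block(s) of size 2 → block sizes [3, 2]

Assembling the blocks gives a Jordan form
J =
  [0, 1, 0, 0, 0]
  [0, 0, 1, 0, 0]
  [0, 0, 0, 0, 0]
  [0, 0, 0, 0, 1]
  [0, 0, 0, 0, 0]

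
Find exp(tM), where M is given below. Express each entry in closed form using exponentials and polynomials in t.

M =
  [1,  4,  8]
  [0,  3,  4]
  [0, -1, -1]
e^{tM} =
  [exp(t), 4*t*exp(t), 8*t*exp(t)]
  [0, 2*t*exp(t) + exp(t), 4*t*exp(t)]
  [0, -t*exp(t), -2*t*exp(t) + exp(t)]

Strategy: write M = P · J · P⁻¹ where J is a Jordan canonical form, so e^{tM} = P · e^{tJ} · P⁻¹, and e^{tJ} can be computed block-by-block.

M has Jordan form
J =
  [1, 1, 0]
  [0, 1, 0]
  [0, 0, 1]
(up to reordering of blocks).

Per-block formulas:
  For a 1×1 block at λ = 1: exp(t · [1]) = [e^(1t)].
  For a 2×2 Jordan block J_2(1): exp(t · J_2(1)) = e^(1t)·(I + t·N), where N is the 2×2 nilpotent shift.

After assembling e^{tJ} and conjugating by P, we get:

e^{tM} =
  [exp(t), 4*t*exp(t), 8*t*exp(t)]
  [0, 2*t*exp(t) + exp(t), 4*t*exp(t)]
  [0, -t*exp(t), -2*t*exp(t) + exp(t)]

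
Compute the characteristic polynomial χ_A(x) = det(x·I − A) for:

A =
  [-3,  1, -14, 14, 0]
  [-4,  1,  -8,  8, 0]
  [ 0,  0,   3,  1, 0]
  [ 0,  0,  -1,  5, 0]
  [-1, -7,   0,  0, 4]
x^5 - 10*x^4 + 25*x^3 + 20*x^2 - 80*x - 64

Expanding det(x·I − A) (e.g. by cofactor expansion or by noting that A is similar to its Jordan form J, which has the same characteristic polynomial as A) gives
  χ_A(x) = x^5 - 10*x^4 + 25*x^3 + 20*x^2 - 80*x - 64
which factors as (x - 4)^3*(x + 1)^2. The eigenvalues (with algebraic multiplicities) are λ = -1 with multiplicity 2, λ = 4 with multiplicity 3.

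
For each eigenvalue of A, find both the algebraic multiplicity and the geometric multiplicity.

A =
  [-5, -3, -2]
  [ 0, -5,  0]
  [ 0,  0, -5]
λ = -5: alg = 3, geom = 2

Step 1 — factor the characteristic polynomial to read off the algebraic multiplicities:
  χ_A(x) = (x + 5)^3

Step 2 — compute geometric multiplicities via the rank-nullity identity g(λ) = n − rank(A − λI):
  rank(A − (-5)·I) = 1, so dim ker(A − (-5)·I) = n − 1 = 2

Summary:
  λ = -5: algebraic multiplicity = 3, geometric multiplicity = 2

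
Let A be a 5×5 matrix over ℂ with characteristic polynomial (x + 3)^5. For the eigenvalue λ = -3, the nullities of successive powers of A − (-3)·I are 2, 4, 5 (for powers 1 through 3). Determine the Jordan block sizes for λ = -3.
Block sizes for λ = -3: [3, 2]

From the dimensions of kernels of powers, the number of Jordan blocks of size at least j is d_j − d_{j−1} where d_j = dim ker(N^j) (with d_0 = 0). Computing the differences gives [2, 2, 1].
The number of blocks of size exactly k is (#blocks of size ≥ k) − (#blocks of size ≥ k + 1), so the partition is: 1 block(s) of size 2, 1 block(s) of size 3.
In nonincreasing order the block sizes are [3, 2].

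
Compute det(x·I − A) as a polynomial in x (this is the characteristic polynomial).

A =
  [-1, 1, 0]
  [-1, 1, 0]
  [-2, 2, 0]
x^3

Expanding det(x·I − A) (e.g. by cofactor expansion or by noting that A is similar to its Jordan form J, which has the same characteristic polynomial as A) gives
  χ_A(x) = x^3
which factors as x^3. The eigenvalues (with algebraic multiplicities) are λ = 0 with multiplicity 3.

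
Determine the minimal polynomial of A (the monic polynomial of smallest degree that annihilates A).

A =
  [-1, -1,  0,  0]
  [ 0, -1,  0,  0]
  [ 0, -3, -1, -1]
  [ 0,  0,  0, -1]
x^2 + 2*x + 1

The characteristic polynomial is χ_A(x) = (x + 1)^4, so the eigenvalues are known. The minimal polynomial is
  m_A(x) = Π_λ (x − λ)^{k_λ}
where k_λ is the size of the *largest* Jordan block for λ (equivalently, the smallest k with (A − λI)^k v = 0 for every generalised eigenvector v of λ).

  λ = -1: largest Jordan block has size 2, contributing (x + 1)^2

So m_A(x) = (x + 1)^2 = x^2 + 2*x + 1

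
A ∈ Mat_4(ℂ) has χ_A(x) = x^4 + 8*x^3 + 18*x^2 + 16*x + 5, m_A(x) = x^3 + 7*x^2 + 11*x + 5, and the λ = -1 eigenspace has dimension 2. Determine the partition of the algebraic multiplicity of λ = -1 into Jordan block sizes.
Block sizes for λ = -1: [2, 1]

Step 1 — from the characteristic polynomial, algebraic multiplicity of λ = -1 is 3. From dim ker(A − (-1)·I) = 2, there are exactly 2 Jordan blocks for λ = -1.
Step 2 — from the minimal polynomial, the factor (x + 1)^2 tells us the largest block for λ = -1 has size 2.
Step 3 — with total size 3, 2 blocks, and largest block 2, the block sizes (in nonincreasing order) are [2, 1].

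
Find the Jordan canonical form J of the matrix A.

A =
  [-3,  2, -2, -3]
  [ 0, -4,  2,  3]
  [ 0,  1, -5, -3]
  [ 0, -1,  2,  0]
J_3(-3) ⊕ J_1(-3)

The characteristic polynomial is
  det(x·I − A) = x^4 + 12*x^3 + 54*x^2 + 108*x + 81 = (x + 3)^4

Eigenvalues and multiplicities (the geometric multiplicity of λ is n − rank(A − λI), which equals the number of Jordan blocks for λ):
  λ = -3: algebraic multiplicity = 4, geometric multiplicity = 2

Determining the block sizes for each eigenvalue:
  λ = -3: with am = 4 and gm = 2, the partition is not yet determined (e.g. several partitions of 4 into 2 parts exist). Let N = A − (-3)·I. Computing rank(N^1) = 2, rank(N^2) = 1, rank(N^3) = 0; the number of blocks of size ≥ j is rank(N^{j−1}) − rank(N^j), giving [2, 1, 1]. So we have 1 block(s) of size 3, 1 block(s) of size 1 → block sizes [3, 1]

Assembling the blocks gives a Jordan form
J =
  [-3,  1,  0,  0]
  [ 0, -3,  1,  0]
  [ 0,  0, -3,  0]
  [ 0,  0,  0, -3]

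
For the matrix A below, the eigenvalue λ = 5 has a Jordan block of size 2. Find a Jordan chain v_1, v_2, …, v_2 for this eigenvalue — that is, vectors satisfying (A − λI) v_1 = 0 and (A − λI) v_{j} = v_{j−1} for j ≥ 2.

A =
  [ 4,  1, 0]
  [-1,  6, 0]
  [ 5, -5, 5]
A Jordan chain for λ = 5 of length 2:
v_1 = (-1, -1, 5)ᵀ
v_2 = (1, 0, 0)ᵀ

Let N = A − (5)·I. We want v_2 with N^2 v_2 = 0 but N^1 v_2 ≠ 0; then v_{j-1} := N · v_j for j = 2, …, 2.

Pick v_2 = (1, 0, 0)ᵀ.
Then v_1 = N · v_2 = (-1, -1, 5)ᵀ.

Sanity check: (A − (5)·I) v_1 = (0, 0, 0)ᵀ = 0. ✓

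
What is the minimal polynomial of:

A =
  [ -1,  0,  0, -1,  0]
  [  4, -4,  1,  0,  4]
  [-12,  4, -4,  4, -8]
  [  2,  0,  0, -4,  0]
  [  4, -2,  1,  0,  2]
x^3 + 7*x^2 + 16*x + 12

The characteristic polynomial is χ_A(x) = (x + 2)^4*(x + 3), so the eigenvalues are known. The minimal polynomial is
  m_A(x) = Π_λ (x − λ)^{k_λ}
where k_λ is the size of the *largest* Jordan block for λ (equivalently, the smallest k with (A − λI)^k v = 0 for every generalised eigenvector v of λ).

  λ = -3: largest Jordan block has size 1, contributing (x + 3)
  λ = -2: largest Jordan block has size 2, contributing (x + 2)^2

So m_A(x) = (x + 2)^2*(x + 3) = x^3 + 7*x^2 + 16*x + 12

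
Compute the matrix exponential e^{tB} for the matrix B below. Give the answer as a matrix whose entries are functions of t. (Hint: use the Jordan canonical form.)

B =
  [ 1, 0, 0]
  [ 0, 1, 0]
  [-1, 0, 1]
e^{tB} =
  [exp(t), 0, 0]
  [0, exp(t), 0]
  [-t*exp(t), 0, exp(t)]

Strategy: write B = P · J · P⁻¹ where J is a Jordan canonical form, so e^{tB} = P · e^{tJ} · P⁻¹, and e^{tJ} can be computed block-by-block.

B has Jordan form
J =
  [1, 1, 0]
  [0, 1, 0]
  [0, 0, 1]
(up to reordering of blocks).

Per-block formulas:
  For a 2×2 Jordan block J_2(1): exp(t · J_2(1)) = e^(1t)·(I + t·N), where N is the 2×2 nilpotent shift.
  For a 1×1 block at λ = 1: exp(t · [1]) = [e^(1t)].

After assembling e^{tJ} and conjugating by P, we get:

e^{tB} =
  [exp(t), 0, 0]
  [0, exp(t), 0]
  [-t*exp(t), 0, exp(t)]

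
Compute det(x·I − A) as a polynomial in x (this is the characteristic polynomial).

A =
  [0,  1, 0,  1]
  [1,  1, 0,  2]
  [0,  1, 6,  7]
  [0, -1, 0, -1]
x^4 - 6*x^3

Expanding det(x·I − A) (e.g. by cofactor expansion or by noting that A is similar to its Jordan form J, which has the same characteristic polynomial as A) gives
  χ_A(x) = x^4 - 6*x^3
which factors as x^3*(x - 6). The eigenvalues (with algebraic multiplicities) are λ = 0 with multiplicity 3, λ = 6 with multiplicity 1.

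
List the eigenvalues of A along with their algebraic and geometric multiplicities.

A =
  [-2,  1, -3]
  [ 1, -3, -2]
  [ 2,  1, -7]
λ = -4: alg = 3, geom = 1

Step 1 — factor the characteristic polynomial to read off the algebraic multiplicities:
  χ_A(x) = (x + 4)^3

Step 2 — compute geometric multiplicities via the rank-nullity identity g(λ) = n − rank(A − λI):
  rank(A − (-4)·I) = 2, so dim ker(A − (-4)·I) = n − 2 = 1

Summary:
  λ = -4: algebraic multiplicity = 3, geometric multiplicity = 1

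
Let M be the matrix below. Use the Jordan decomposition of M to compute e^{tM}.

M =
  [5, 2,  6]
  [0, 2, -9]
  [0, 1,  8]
e^{tM} =
  [exp(5*t), 2*t*exp(5*t), 6*t*exp(5*t)]
  [0, -3*t*exp(5*t) + exp(5*t), -9*t*exp(5*t)]
  [0, t*exp(5*t), 3*t*exp(5*t) + exp(5*t)]

Strategy: write M = P · J · P⁻¹ where J is a Jordan canonical form, so e^{tM} = P · e^{tJ} · P⁻¹, and e^{tJ} can be computed block-by-block.

M has Jordan form
J =
  [5, 1, 0]
  [0, 5, 0]
  [0, 0, 5]
(up to reordering of blocks).

Per-block formulas:
  For a 2×2 Jordan block J_2(5): exp(t · J_2(5)) = e^(5t)·(I + t·N), where N is the 2×2 nilpotent shift.
  For a 1×1 block at λ = 5: exp(t · [5]) = [e^(5t)].

After assembling e^{tJ} and conjugating by P, we get:

e^{tM} =
  [exp(5*t), 2*t*exp(5*t), 6*t*exp(5*t)]
  [0, -3*t*exp(5*t) + exp(5*t), -9*t*exp(5*t)]
  [0, t*exp(5*t), 3*t*exp(5*t) + exp(5*t)]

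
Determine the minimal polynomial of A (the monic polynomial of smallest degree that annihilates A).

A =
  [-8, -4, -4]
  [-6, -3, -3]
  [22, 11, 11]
x^2

The characteristic polynomial is χ_A(x) = x^3, so the eigenvalues are known. The minimal polynomial is
  m_A(x) = Π_λ (x − λ)^{k_λ}
where k_λ is the size of the *largest* Jordan block for λ (equivalently, the smallest k with (A − λI)^k v = 0 for every generalised eigenvector v of λ).

  λ = 0: largest Jordan block has size 2, contributing (x − 0)^2

So m_A(x) = x^2 = x^2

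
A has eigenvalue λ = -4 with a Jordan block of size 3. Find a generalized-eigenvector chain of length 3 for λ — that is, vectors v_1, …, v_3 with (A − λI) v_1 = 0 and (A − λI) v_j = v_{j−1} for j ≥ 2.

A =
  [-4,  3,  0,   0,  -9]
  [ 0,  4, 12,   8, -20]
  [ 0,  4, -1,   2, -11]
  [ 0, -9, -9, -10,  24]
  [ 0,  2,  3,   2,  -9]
A Jordan chain for λ = -4 of length 3:
v_1 = (6, 0, 4, -6, 0)ᵀ
v_2 = (3, 8, 4, -9, 2)ᵀ
v_3 = (0, 1, 0, 0, 0)ᵀ

Let N = A − (-4)·I. We want v_3 with N^3 v_3 = 0 but N^2 v_3 ≠ 0; then v_{j-1} := N · v_j for j = 3, …, 2.

Pick v_3 = (0, 1, 0, 0, 0)ᵀ.
Then v_2 = N · v_3 = (3, 8, 4, -9, 2)ᵀ.
Then v_1 = N · v_2 = (6, 0, 4, -6, 0)ᵀ.

Sanity check: (A − (-4)·I) v_1 = (0, 0, 0, 0, 0)ᵀ = 0. ✓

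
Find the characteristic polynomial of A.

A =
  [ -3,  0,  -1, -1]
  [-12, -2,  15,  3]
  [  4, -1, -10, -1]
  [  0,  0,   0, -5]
x^4 + 20*x^3 + 150*x^2 + 500*x + 625

Expanding det(x·I − A) (e.g. by cofactor expansion or by noting that A is similar to its Jordan form J, which has the same characteristic polynomial as A) gives
  χ_A(x) = x^4 + 20*x^3 + 150*x^2 + 500*x + 625
which factors as (x + 5)^4. The eigenvalues (with algebraic multiplicities) are λ = -5 with multiplicity 4.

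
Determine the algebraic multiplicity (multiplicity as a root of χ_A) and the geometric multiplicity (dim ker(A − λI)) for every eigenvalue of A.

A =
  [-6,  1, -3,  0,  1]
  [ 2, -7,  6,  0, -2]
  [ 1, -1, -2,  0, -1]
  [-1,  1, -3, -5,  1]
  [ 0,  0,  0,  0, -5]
λ = -5: alg = 5, geom = 4

Step 1 — factor the characteristic polynomial to read off the algebraic multiplicities:
  χ_A(x) = (x + 5)^5

Step 2 — compute geometric multiplicities via the rank-nullity identity g(λ) = n − rank(A − λI):
  rank(A − (-5)·I) = 1, so dim ker(A − (-5)·I) = n − 1 = 4

Summary:
  λ = -5: algebraic multiplicity = 5, geometric multiplicity = 4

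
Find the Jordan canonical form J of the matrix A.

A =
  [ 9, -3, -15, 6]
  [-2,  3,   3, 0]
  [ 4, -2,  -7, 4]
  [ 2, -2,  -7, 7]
J_3(3) ⊕ J_1(3)

The characteristic polynomial is
  det(x·I − A) = x^4 - 12*x^3 + 54*x^2 - 108*x + 81 = (x - 3)^4

Eigenvalues and multiplicities (the geometric multiplicity of λ is n − rank(A − λI), which equals the number of Jordan blocks for λ):
  λ = 3: algebraic multiplicity = 4, geometric multiplicity = 2

Determining the block sizes for each eigenvalue:
  λ = 3: with am = 4 and gm = 2, the partition is not yet determined (e.g. several partitions of 4 into 2 parts exist). Let N = A − (3)·I. Computing rank(N^1) = 2, rank(N^2) = 1, rank(N^3) = 0; the number of blocks of size ≥ j is rank(N^{j−1}) − rank(N^j), giving [2, 1, 1]. So we have 1 block(s) of size 3, 1 block(s) of size 1 → block sizes [3, 1]

Assembling the blocks gives a Jordan form
J =
  [3, 1, 0, 0]
  [0, 3, 1, 0]
  [0, 0, 3, 0]
  [0, 0, 0, 3]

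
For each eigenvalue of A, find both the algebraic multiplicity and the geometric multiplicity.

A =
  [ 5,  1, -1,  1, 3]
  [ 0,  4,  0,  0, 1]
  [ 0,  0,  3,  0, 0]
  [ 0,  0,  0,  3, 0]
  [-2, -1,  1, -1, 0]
λ = 3: alg = 5, geom = 3

Step 1 — factor the characteristic polynomial to read off the algebraic multiplicities:
  χ_A(x) = (x - 3)^5

Step 2 — compute geometric multiplicities via the rank-nullity identity g(λ) = n − rank(A − λI):
  rank(A − (3)·I) = 2, so dim ker(A − (3)·I) = n − 2 = 3

Summary:
  λ = 3: algebraic multiplicity = 5, geometric multiplicity = 3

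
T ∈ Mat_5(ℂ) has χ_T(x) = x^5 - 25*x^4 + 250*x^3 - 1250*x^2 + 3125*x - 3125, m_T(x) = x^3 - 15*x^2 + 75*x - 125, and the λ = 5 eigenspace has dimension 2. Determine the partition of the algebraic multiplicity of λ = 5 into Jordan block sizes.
Block sizes for λ = 5: [3, 2]

Step 1 — from the characteristic polynomial, algebraic multiplicity of λ = 5 is 5. From dim ker(T − (5)·I) = 2, there are exactly 2 Jordan blocks for λ = 5.
Step 2 — from the minimal polynomial, the factor (x − 5)^3 tells us the largest block for λ = 5 has size 3.
Step 3 — with total size 5, 2 blocks, and largest block 3, the block sizes (in nonincreasing order) are [3, 2].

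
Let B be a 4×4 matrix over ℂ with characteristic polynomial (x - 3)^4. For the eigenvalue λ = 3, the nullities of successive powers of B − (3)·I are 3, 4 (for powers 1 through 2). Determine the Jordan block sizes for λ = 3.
Block sizes for λ = 3: [2, 1, 1]

From the dimensions of kernels of powers, the number of Jordan blocks of size at least j is d_j − d_{j−1} where d_j = dim ker(N^j) (with d_0 = 0). Computing the differences gives [3, 1].
The number of blocks of size exactly k is (#blocks of size ≥ k) − (#blocks of size ≥ k + 1), so the partition is: 2 block(s) of size 1, 1 block(s) of size 2.
In nonincreasing order the block sizes are [2, 1, 1].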